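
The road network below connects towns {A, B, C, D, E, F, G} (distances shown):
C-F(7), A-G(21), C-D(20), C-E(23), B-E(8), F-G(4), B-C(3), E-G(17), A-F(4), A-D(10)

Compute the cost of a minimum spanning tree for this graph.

36

Prim, starting at B.
Step 1: cheapest edge leaving the tree is B-C (3); add C.
Step 2: cheapest edge leaving the tree is C-F (7); add F.
Step 3: cheapest edge leaving the tree is A-F (4); add A.
Step 4: cheapest edge leaving the tree is F-G (4); add G.
Step 5: cheapest edge leaving the tree is B-E (8); add E.
Step 6: cheapest edge leaving the tree is A-D (10); add D.
MST edges: B-C, C-F, A-F, F-G, B-E, A-D; total weight 3+7+4+4+8+10 = 36.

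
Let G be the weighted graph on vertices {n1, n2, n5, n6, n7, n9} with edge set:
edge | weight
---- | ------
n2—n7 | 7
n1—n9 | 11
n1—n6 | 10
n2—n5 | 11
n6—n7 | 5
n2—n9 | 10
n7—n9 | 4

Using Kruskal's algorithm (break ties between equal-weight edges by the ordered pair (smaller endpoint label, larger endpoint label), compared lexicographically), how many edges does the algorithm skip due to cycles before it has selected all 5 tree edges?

Kruskal: consider edges lightest-first.
n7—n9 (4): add. Components now {n1} {n7,n9} {n5} {n6} {n2}
n6—n7 (5): add. Components now {n1} {n6,n7,n9} {n5} {n2}
n2—n7 (7): add. Components now {n1} {n2,n6,n7,n9} {n5}
n1—n6 (10): add. Components now {n1,n2,n6,n7,n9} {n5}
n2—n9 (10): skip — n9 and n2 already connected.
n1—n9 (11): skip — n1 and n9 already connected.
n2—n5 (11): add. Components now {n1,n2,n5,n6,n7,n9}
Edges rejected before the tree was complete: 2.

2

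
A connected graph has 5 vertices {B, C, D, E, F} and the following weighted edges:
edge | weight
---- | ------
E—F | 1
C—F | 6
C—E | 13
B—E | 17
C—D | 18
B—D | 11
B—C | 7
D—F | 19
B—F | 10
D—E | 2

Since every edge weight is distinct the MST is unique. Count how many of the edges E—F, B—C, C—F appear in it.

3

Kruskal: consider edges lightest-first.
E—F (1): add — endpoints in different components.
D—E (2): add — endpoints in different components.
C—F (6): add — endpoints in different components.
B—C (7): add — endpoints in different components.
MST edge set: {E—F, D—E, C—F, B—C}.
Of the listed edges, {E—F, B—C, C—F} are in the MST → 3.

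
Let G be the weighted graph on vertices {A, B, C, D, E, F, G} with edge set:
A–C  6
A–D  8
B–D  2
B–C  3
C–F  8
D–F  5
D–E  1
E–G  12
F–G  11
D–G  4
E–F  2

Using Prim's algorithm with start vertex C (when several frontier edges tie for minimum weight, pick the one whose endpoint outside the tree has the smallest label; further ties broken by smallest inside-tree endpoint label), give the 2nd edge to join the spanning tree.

B-D

Grow the tree from C using Prim:
Step 1: frontier [B–C 3, A–C 6, C–F 8] → take B–C (3); add B.
Step 2: frontier [B–D 2, A–C 6, C–F 8] → take B–D (2); add D.
Step 3: frontier [A–C 6, C–F 8, D–E 1, D–G 4, D–F 5, A–D 8] → take D–E (1); add E.
Step 4: frontier [A–C 6, C–F 8, D–G 4, D–F 5, A–D 8, E–F 2, E–G 12] → take E–F (2); add F.
Step 5: frontier [A–C 6, D–G 4, A–D 8, E–G 12, F–G 11] → take D–G (4); add G.
Step 6: frontier [A–C 6, A–D 8] → take A–C (6); add A.
The 2nd edge added is B–D.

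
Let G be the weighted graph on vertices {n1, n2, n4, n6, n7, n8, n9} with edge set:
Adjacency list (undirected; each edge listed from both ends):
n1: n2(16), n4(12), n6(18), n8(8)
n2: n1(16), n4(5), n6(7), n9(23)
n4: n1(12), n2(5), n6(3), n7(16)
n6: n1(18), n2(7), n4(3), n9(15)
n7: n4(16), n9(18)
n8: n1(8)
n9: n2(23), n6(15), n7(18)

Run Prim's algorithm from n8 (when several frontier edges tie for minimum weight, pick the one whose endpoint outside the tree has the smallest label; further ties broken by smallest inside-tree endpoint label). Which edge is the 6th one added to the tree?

n4-n7

Grow the tree from n8 using Prim:
Step 1: cheapest edge leaving the tree is n1–n8 (8); add n1.
Step 2: cheapest edge leaving the tree is n1–n4 (12); add n4.
Step 3: cheapest edge leaving the tree is n4–n6 (3); add n6.
Step 4: cheapest edge leaving the tree is n2–n4 (5); add n2.
Step 5: cheapest edge leaving the tree is n6–n9 (15); add n9.
Step 6: cheapest edge leaving the tree is n4–n7 (16); add n7.
The 6th edge added is n4–n7.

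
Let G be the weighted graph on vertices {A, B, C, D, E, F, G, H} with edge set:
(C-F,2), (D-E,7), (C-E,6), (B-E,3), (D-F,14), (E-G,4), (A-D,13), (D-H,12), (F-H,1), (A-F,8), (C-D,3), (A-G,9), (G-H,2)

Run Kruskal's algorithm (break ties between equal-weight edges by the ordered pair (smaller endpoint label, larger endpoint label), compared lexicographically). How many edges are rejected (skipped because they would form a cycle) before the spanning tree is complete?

2

Kruskal's algorithm — process edges by increasing weight (ties by edge label):
F-H (1): add — endpoints in different components.
C-F (2): add — endpoints in different components.
G-H (2): add — endpoints in different components.
B-E (3): add — endpoints in different components.
C-D (3): add — endpoints in different components.
E-G (4): add — endpoints in different components.
C-E (6): skip — C and E already connected.
D-E (7): skip — D and E already connected.
A-F (8): add — endpoints in different components.
Edges rejected before the tree was complete: 2.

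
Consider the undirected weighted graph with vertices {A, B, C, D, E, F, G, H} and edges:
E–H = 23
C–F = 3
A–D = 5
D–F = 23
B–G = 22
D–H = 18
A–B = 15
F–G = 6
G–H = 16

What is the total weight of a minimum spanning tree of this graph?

86

Kruskal: consider edges lightest-first.
C–F (3): add — endpoints in different components.
A–D (5): add — endpoints in different components.
F–G (6): add — endpoints in different components.
A–B (15): add — endpoints in different components.
G–H (16): add — endpoints in different components.
D–H (18): add — endpoints in different components.
B–G (22): skip — B and G already connected.
D–F (23): skip — D and F already connected.
E–H (23): add — endpoints in different components.
MST edges: C–F, A–D, F–G, A–B, G–H, D–H, E–H; total weight 3+5+6+15+16+18+23 = 86.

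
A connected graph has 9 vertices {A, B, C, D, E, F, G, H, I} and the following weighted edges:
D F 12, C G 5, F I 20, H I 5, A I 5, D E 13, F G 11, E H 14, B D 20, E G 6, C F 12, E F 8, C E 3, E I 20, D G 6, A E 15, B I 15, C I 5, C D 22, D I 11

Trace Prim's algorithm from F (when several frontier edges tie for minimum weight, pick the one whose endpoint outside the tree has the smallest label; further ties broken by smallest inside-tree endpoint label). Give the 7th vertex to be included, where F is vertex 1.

Prim, starting at F.
Step 1: cheapest edge leaving the tree is E F (8); add E.
Step 2: cheapest edge leaving the tree is C E (3); add C.
Step 3: cheapest edge leaving the tree is C G (5); add G.
Step 4: cheapest edge leaving the tree is C I (5); add I.
Step 5: cheapest edge leaving the tree is A I (5); add A.
Step 6: cheapest edge leaving the tree is H I (5); add H.
Step 7: cheapest edge leaving the tree is D G (6); add D.
Step 8: cheapest edge leaving the tree is B I (15); add B.
Vertex order: F, E, C, G, I, A, H, D, B. The 7th vertex is H.

H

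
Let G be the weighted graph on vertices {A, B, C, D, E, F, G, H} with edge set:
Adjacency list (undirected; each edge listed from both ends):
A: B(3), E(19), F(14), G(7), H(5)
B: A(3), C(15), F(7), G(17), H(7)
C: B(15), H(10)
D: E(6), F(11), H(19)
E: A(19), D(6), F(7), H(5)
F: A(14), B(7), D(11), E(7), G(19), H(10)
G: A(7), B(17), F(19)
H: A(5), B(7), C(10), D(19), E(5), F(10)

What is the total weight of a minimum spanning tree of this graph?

43

Kruskal's algorithm — process edges by increasing weight (ties by edge label):
A—B (3): add — endpoints in different components.
A—H (5): add — endpoints in different components.
E—H (5): add — endpoints in different components.
D—E (6): add — endpoints in different components.
A—G (7): add — endpoints in different components.
B—F (7): add — endpoints in different components.
B—H (7): skip — B and H already connected.
E—F (7): skip — E and F already connected.
C—H (10): add — endpoints in different components.
MST edges: A—B, A—H, E—H, D—E, A—G, B—F, C—H; total weight 3+5+5+6+7+7+10 = 43.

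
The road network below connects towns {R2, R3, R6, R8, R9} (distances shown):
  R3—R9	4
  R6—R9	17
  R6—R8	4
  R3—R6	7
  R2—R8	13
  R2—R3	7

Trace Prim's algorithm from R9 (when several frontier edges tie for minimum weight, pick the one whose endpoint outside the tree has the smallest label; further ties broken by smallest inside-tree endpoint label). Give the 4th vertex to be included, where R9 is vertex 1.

Grow the tree from R9 using Prim:
Step 1: frontier [R3—R9 4, R6—R9 17] → take R3—R9 (4); add R3.
Step 2: frontier [R2—R3 7, R3—R6 7, R6—R9 17] → take R2—R3 (7); add R2.
Step 3: frontier [R2—R8 13, R3—R6 7, R6—R9 17] → take R3—R6 (7); add R6.
Step 4: frontier [R2—R8 13, R6—R8 4] → take R6—R8 (4); add R8.
Vertex order: R9, R3, R2, R6, R8. The 4th vertex is R6.

R6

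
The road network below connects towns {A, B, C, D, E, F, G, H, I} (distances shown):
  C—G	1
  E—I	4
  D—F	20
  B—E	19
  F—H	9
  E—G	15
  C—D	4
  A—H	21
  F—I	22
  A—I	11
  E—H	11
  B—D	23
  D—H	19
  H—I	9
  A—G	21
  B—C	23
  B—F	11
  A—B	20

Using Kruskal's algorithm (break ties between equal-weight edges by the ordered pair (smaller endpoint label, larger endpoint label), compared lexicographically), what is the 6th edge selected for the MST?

A-I

Kruskal: consider edges lightest-first.
C—G (1): add — endpoints in different components.
C—D (4): add — endpoints in different components.
E—I (4): add — endpoints in different components.
F—H (9): add — endpoints in different components.
H—I (9): add — endpoints in different components.
A—I (11): add — endpoints in different components.
B—F (11): add — endpoints in different components.
E—H (11): skip — E and H already connected.
E—G (15): add — endpoints in different components.
The 6th edge added is A—I.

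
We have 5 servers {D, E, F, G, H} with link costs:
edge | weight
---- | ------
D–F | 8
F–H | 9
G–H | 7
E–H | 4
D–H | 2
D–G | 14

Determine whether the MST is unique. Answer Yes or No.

Kruskal: consider edges lightest-first.
D–H (2): add. Components now {D,H} {E} {F} {G}
E–H (4): add. Components now {D,E,H} {F} {G}
G–H (7): add. Components now {D,E,G,H} {F}
D–F (8): add. Components now {D,E,F,G,H}
Every non-tree edge has weight strictly greater than the heaviest edge on the tree path between its endpoints, so the MST is unique.

Yes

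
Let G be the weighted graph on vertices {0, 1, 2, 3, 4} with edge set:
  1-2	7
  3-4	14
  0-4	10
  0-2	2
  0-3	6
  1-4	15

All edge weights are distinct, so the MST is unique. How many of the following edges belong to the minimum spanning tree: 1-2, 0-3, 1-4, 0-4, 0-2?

Sort edges by weight, then run Kruskal:
0-2 (2): add. Components now {0,2} {1} {3} {4}
0-3 (6): add. Components now {0,2,3} {1} {4}
1-2 (7): add. Components now {0,1,2,3} {4}
0-4 (10): add. Components now {0,1,2,3,4}
MST edge set: {0-2, 0-3, 1-2, 0-4}.
Of the listed edges, {1-2, 0-3, 0-4, 0-2} are in the MST → 4.

4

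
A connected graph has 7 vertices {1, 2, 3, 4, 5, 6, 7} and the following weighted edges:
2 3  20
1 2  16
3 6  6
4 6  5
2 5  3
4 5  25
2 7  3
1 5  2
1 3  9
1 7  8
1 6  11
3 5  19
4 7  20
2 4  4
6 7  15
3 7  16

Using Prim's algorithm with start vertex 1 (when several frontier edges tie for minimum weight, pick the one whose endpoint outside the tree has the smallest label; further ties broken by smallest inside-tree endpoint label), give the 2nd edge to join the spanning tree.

Grow the tree from 1 using Prim:
Step 1: cheapest edge leaving the tree is 1 5 (2); add 5.
Step 2: cheapest edge leaving the tree is 2 5 (3); add 2.
Step 3: cheapest edge leaving the tree is 2 7 (3); add 7.
Step 4: cheapest edge leaving the tree is 2 4 (4); add 4.
Step 5: cheapest edge leaving the tree is 4 6 (5); add 6.
Step 6: cheapest edge leaving the tree is 3 6 (6); add 3.
The 2nd edge added is 2 5.

2-5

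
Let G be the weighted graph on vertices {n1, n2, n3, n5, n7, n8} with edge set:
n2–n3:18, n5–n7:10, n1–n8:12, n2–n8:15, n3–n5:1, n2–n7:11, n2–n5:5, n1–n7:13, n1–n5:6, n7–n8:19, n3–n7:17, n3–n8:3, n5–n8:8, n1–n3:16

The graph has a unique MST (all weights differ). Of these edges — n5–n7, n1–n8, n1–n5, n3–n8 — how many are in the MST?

Sort edges by weight, then run Kruskal:
n3–n5 (1): add — endpoints in different components.
n3–n8 (3): add — endpoints in different components.
n2–n5 (5): add — endpoints in different components.
n1–n5 (6): add — endpoints in different components.
n5–n8 (8): skip — n5 and n8 already connected.
n5–n7 (10): add — endpoints in different components.
MST edge set: {n3–n5, n3–n8, n2–n5, n1–n5, n5–n7}.
Of the listed edges, {n5–n7, n1–n5, n3–n8} are in the MST → 3.

3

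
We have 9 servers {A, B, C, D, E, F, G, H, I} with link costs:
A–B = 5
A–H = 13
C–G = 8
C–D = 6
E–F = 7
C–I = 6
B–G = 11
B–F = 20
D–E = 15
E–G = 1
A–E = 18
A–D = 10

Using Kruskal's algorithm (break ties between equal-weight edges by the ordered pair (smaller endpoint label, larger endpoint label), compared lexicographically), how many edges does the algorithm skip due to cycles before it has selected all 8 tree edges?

1

Kruskal: consider edges lightest-first.
E–G (1): add — endpoints in different components.
A–B (5): add — endpoints in different components.
C–D (6): add — endpoints in different components.
C–I (6): add — endpoints in different components.
E–F (7): add — endpoints in different components.
C–G (8): add — endpoints in different components.
A–D (10): add — endpoints in different components.
B–G (11): skip — B and G already connected.
A–H (13): add — endpoints in different components.
Edges rejected before the tree was complete: 1.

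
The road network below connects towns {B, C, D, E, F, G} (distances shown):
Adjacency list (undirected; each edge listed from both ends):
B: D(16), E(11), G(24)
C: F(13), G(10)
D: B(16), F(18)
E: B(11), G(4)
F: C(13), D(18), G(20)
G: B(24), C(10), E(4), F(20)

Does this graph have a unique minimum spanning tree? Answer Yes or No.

Kruskal: consider edges lightest-first.
E–G (4): add — endpoints in different components.
C–G (10): add — endpoints in different components.
B–E (11): add — endpoints in different components.
C–F (13): add — endpoints in different components.
B–D (16): add — endpoints in different components.
Every non-tree edge has weight strictly greater than the heaviest edge on the tree path between its endpoints, so the MST is unique.

Yes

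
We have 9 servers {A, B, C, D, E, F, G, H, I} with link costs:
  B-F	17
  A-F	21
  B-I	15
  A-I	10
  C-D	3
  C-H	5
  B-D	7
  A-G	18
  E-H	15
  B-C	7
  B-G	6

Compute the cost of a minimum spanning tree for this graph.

Prim's algorithm from G:
Step 1: frontier [B-G 6, A-G 18] → take B-G (6); add B.
Step 2: frontier [B-C 7, B-D 7, B-I 15, B-F 17, A-G 18] → take B-C (7); add C.
Step 3: frontier [B-D 7, B-I 15, B-F 17, C-D 3, C-H 5, A-G 18] → take C-D (3); add D.
Step 4: frontier [B-I 15, B-F 17, C-H 5, A-G 18] → take C-H (5); add H.
Step 5: frontier [B-I 15, B-F 17, A-G 18, E-H 15] → take E-H (15); add E.
Step 6: frontier [B-I 15, B-F 17, A-G 18] → take B-I (15); add I.
Step 7: frontier [B-F 17, A-G 18, A-I 10] → take A-I (10); add A.
Step 8: frontier [A-F 21, B-F 17] → take B-F (17); add F.
MST edges: B-G, B-C, C-D, C-H, E-H, B-I, A-I, B-F; total weight 6+7+3+5+15+15+10+17 = 78.

78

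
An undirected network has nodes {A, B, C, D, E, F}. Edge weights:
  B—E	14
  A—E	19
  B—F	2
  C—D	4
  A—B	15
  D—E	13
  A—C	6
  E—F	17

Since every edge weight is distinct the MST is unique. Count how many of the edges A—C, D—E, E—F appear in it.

2

Kruskal's algorithm — process edges by increasing weight (ties by edge label):
B—F (2): add. Components now {A} {B,F} {C} {D} {E}
C—D (4): add. Components now {A} {B,F} {C,D} {E}
A—C (6): add. Components now {A,C,D} {B,F} {E}
D—E (13): add. Components now {A,C,D,E} {B,F}
B—E (14): add. Components now {A,B,C,D,E,F}
MST edge set: {B—F, C—D, A—C, D—E, B—E}.
Of the listed edges, {A—C, D—E} are in the MST → 2.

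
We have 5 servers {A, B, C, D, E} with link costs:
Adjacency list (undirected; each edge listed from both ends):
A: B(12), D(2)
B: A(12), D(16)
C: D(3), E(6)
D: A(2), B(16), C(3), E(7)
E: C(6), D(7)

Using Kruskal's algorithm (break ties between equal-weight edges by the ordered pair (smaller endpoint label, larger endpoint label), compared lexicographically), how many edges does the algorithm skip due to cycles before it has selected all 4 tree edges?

1

Kruskal's algorithm — process edges by increasing weight (ties by edge label):
A D (2): add — endpoints in different components.
C D (3): add — endpoints in different components.
C E (6): add — endpoints in different components.
D E (7): skip — D and E already connected.
A B (12): add — endpoints in different components.
Edges rejected before the tree was complete: 1.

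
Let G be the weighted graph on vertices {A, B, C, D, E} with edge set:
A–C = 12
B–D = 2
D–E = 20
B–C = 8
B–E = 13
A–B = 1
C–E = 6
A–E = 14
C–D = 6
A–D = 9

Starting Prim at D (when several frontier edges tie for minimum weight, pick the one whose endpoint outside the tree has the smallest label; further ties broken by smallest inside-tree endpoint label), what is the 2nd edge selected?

Prim's algorithm from D:
Step 1: frontier [B–D 2, C–D 6, A–D 9, D–E 20] → take B–D (2); add B.
Step 2: frontier [A–B 1, B–C 8, B–E 13, C–D 6, A–D 9, D–E 20] → take A–B (1); add A.
Step 3: frontier [A–C 12, A–E 14, B–C 8, B–E 13, C–D 6, D–E 20] → take C–D (6); add C.
Step 4: frontier [A–E 14, B–E 13, C–E 6, D–E 20] → take C–E (6); add E.
The 2nd edge added is A–B.

A-B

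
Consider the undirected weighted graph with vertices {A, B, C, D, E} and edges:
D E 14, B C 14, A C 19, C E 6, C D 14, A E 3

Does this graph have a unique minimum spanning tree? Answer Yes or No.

No

Kruskal: consider edges lightest-first.
A E (3): add. Components now {A,E} {B} {C} {D}
C E (6): add. Components now {A,C,E} {B} {D}
B C (14): add. Components now {A,B,C,E} {D}
C D (14): add. Components now {A,B,C,D,E}
Non-tree edge D E has weight 14, equal to the heaviest edge on its tree cycle — swapping gives another MST of the same weight. Not unique.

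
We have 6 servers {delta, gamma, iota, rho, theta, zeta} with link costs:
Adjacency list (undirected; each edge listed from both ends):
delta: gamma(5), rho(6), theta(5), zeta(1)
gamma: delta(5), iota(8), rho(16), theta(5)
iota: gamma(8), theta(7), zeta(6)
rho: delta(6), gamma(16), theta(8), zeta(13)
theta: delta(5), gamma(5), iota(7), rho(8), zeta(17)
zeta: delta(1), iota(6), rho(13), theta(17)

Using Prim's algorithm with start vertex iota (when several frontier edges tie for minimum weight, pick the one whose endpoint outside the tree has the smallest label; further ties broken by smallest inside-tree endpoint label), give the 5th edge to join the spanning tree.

Grow the tree from iota using Prim:
Step 1: frontier [iota–zeta 6, iota–theta 7, gamma–iota 8] → take iota–zeta (6); add zeta.
Step 2: frontier [iota–theta 7, gamma–iota 8, delta–zeta 1, rho–zeta 13, theta–zeta 17] → take delta–zeta (1); add delta.
Step 3: frontier [delta–gamma 5, delta–theta 5, delta–rho 6, iota–theta 7, gamma–iota 8, rho–zeta 13, theta–zeta 17] → take delta–gamma (5); add gamma.
Step 4: frontier [delta–theta 5, delta–rho 6, gamma–theta 5, gamma–rho 16, iota–theta 7, rho–zeta 13, theta–zeta 17] → take delta–theta (5); add theta.
Step 5: frontier [delta–rho 6, gamma–rho 16, rho–theta 8, rho–zeta 13] → take delta–rho (6); add rho.
The 5th edge added is delta–rho.

delta-rho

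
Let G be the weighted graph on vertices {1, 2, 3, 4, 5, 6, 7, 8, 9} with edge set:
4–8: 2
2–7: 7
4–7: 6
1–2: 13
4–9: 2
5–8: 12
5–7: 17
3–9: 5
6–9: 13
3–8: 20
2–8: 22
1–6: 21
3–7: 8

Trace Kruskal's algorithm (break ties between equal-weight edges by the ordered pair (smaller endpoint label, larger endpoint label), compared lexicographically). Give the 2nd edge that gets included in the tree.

Kruskal's algorithm — process edges by increasing weight (ties by edge label):
4–8 (2): add — endpoints in different components.
4–9 (2): add — endpoints in different components.
3–9 (5): add — endpoints in different components.
4–7 (6): add — endpoints in different components.
2–7 (7): add — endpoints in different components.
3–7 (8): skip — 3 and 7 already connected.
5–8 (12): add — endpoints in different components.
1–2 (13): add — endpoints in different components.
6–9 (13): add — endpoints in different components.
The 2nd edge added is 4–9.

4-9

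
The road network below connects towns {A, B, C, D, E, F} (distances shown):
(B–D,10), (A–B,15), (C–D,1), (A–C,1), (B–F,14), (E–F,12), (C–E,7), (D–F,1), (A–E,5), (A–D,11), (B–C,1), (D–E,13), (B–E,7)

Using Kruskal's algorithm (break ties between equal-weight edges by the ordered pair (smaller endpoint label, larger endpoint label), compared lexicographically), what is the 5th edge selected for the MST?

A-E

Sort edges by weight, then run Kruskal:
A–C (1): add. Components now {A,C} {B} {D} {E} {F}
B–C (1): add. Components now {A,B,C} {D} {E} {F}
C–D (1): add. Components now {A,B,C,D} {E} {F}
D–F (1): add. Components now {A,B,C,D,F} {E}
A–E (5): add. Components now {A,B,C,D,E,F}
The 5th edge added is A–E.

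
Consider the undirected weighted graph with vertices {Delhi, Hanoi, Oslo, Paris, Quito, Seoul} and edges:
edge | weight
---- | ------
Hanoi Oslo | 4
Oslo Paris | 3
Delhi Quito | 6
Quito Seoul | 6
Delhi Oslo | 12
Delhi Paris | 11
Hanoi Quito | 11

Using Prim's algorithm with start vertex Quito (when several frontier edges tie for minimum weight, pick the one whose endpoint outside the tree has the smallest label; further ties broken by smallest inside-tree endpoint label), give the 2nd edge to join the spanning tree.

Quito-Seoul

Prim, starting at Quito.
Step 1: cheapest edge leaving the tree is Delhi Quito (6); add Delhi.
Step 2: cheapest edge leaving the tree is Quito Seoul (6); add Seoul.
Step 3: cheapest edge leaving the tree is Hanoi Quito (11); add Hanoi.
Step 4: cheapest edge leaving the tree is Hanoi Oslo (4); add Oslo.
Step 5: cheapest edge leaving the tree is Oslo Paris (3); add Paris.
The 2nd edge added is Quito Seoul.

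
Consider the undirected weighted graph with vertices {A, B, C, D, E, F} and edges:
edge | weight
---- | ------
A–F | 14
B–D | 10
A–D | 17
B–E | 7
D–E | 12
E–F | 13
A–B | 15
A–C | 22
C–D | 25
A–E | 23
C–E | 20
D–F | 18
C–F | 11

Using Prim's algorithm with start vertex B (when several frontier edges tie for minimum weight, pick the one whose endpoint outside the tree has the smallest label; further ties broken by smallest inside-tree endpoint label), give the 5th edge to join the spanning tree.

A-F

Prim's algorithm from B:
Step 1: frontier [B–E 7, B–D 10, A–B 15] → take B–E (7); add E.
Step 2: frontier [B–D 10, A–B 15, D–E 12, E–F 13, C–E 20, A–E 23] → take B–D (10); add D.
Step 3: frontier [A–B 15, A–D 17, D–F 18, C–D 25, E–F 13, C–E 20, A–E 23] → take E–F (13); add F.
Step 4: frontier [A–B 15, A–D 17, C–D 25, C–E 20, A–E 23, C–F 11, A–F 14] → take C–F (11); add C.
Step 5: frontier [A–B 15, A–C 22, A–D 17, A–E 23, A–F 14] → take A–F (14); add A.
The 5th edge added is A–F.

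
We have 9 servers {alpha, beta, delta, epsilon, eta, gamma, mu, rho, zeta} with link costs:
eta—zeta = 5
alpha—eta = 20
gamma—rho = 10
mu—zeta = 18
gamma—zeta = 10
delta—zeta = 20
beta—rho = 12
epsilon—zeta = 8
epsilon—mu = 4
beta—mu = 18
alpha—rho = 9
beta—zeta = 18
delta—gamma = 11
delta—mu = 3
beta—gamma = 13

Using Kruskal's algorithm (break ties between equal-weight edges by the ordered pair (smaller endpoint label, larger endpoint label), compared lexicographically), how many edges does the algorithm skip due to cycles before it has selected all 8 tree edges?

Sort edges by weight, then run Kruskal:
delta—mu (3): add — endpoints in different components.
epsilon—mu (4): add — endpoints in different components.
eta—zeta (5): add — endpoints in different components.
epsilon—zeta (8): add — endpoints in different components.
alpha—rho (9): add — endpoints in different components.
gamma—rho (10): add — endpoints in different components.
gamma—zeta (10): add — endpoints in different components.
delta—gamma (11): skip — delta and gamma already connected.
beta—rho (12): add — endpoints in different components.
Edges rejected before the tree was complete: 1.

1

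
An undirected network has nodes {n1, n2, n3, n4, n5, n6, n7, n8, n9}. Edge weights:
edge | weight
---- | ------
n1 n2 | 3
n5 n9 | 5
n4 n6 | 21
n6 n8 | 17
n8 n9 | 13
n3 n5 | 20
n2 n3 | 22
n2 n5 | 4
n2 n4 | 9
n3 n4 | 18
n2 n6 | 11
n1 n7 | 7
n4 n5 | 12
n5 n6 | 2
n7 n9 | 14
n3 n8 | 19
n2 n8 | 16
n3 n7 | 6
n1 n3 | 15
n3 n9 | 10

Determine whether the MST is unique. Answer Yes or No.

Yes

Kruskal: consider edges lightest-first.
n5 n6 (2): add — endpoints in different components.
n1 n2 (3): add — endpoints in different components.
n2 n5 (4): add — endpoints in different components.
n5 n9 (5): add — endpoints in different components.
n3 n7 (6): add — endpoints in different components.
n1 n7 (7): add — endpoints in different components.
n2 n4 (9): add — endpoints in different components.
n3 n9 (10): skip — n3 and n9 already connected.
n2 n6 (11): skip — n2 and n6 already connected.
n4 n5 (12): skip — n5 and n4 already connected.
n8 n9 (13): add — endpoints in different components.
Every non-tree edge has weight strictly greater than the heaviest edge on the tree path between its endpoints, so the MST is unique.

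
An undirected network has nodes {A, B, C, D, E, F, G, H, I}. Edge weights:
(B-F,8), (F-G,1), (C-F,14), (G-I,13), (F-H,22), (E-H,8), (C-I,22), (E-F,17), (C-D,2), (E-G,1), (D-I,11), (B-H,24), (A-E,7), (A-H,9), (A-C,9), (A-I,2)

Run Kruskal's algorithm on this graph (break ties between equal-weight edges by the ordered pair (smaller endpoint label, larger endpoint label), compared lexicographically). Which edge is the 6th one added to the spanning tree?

Kruskal's algorithm — process edges by increasing weight (ties by edge label):
E-G (1): add — endpoints in different components.
F-G (1): add — endpoints in different components.
A-I (2): add — endpoints in different components.
C-D (2): add — endpoints in different components.
A-E (7): add — endpoints in different components.
B-F (8): add — endpoints in different components.
E-H (8): add — endpoints in different components.
A-C (9): add — endpoints in different components.
The 6th edge added is B-F.

B-F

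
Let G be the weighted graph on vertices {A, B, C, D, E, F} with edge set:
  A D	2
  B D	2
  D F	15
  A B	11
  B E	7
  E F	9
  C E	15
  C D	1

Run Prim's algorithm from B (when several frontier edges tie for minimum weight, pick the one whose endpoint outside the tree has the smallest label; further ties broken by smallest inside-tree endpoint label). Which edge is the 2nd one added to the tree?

C-D

Grow the tree from B using Prim:
Step 1: frontier [B D 2, B E 7, A B 11] → take B D (2); add D.
Step 2: frontier [B E 7, A B 11, C D 1, A D 2, D F 15] → take C D (1); add C.
Step 3: frontier [B E 7, A B 11, C E 15, A D 2, D F 15] → take A D (2); add A.
Step 4: frontier [B E 7, C E 15, D F 15] → take B E (7); add E.
Step 5: frontier [D F 15, E F 9] → take E F (9); add F.
The 2nd edge added is C D.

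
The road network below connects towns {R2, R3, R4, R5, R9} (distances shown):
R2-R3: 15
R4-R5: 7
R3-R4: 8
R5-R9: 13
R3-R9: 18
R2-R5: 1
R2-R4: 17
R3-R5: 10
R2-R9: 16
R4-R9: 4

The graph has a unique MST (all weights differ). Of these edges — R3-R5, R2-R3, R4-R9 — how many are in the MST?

1

Sort edges by weight, then run Kruskal:
R2-R5 (1): add. Components now {R2,R5} {R4} {R3} {R9}
R4-R9 (4): add. Components now {R2,R5} {R4,R9} {R3}
R4-R5 (7): add. Components now {R2,R4,R5,R9} {R3}
R3-R4 (8): add. Components now {R2,R3,R4,R5,R9}
MST edge set: {R2-R5, R4-R9, R4-R5, R3-R4}.
Of the listed edges, {R4-R9} are in the MST → 1.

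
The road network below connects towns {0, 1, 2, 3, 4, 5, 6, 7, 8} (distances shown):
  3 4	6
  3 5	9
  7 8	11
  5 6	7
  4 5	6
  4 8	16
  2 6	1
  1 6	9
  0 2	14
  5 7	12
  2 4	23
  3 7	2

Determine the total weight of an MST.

Sort edges by weight, then run Kruskal:
2 6 (1): add — endpoints in different components.
3 7 (2): add — endpoints in different components.
3 4 (6): add — endpoints in different components.
4 5 (6): add — endpoints in different components.
5 6 (7): add — endpoints in different components.
1 6 (9): add — endpoints in different components.
3 5 (9): skip — 3 and 5 already connected.
7 8 (11): add — endpoints in different components.
5 7 (12): skip — 5 and 7 already connected.
0 2 (14): add — endpoints in different components.
MST edges: 2 6, 3 7, 3 4, 4 5, 5 6, 1 6, 7 8, 0 2; total weight 1+2+6+6+7+9+11+14 = 56.

56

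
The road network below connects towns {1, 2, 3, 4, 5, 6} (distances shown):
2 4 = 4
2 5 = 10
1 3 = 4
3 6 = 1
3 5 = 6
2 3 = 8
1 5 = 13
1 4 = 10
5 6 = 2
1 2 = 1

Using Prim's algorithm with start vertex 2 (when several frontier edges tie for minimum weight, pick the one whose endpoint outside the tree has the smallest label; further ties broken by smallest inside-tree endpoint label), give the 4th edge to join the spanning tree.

5-6

Prim's algorithm from 2:
Step 1: frontier [1 2 1, 2 4 4, 2 3 8, 2 5 10] → take 1 2 (1); add 1.
Step 2: frontier [1 3 4, 1 4 10, 1 5 13, 2 4 4, 2 3 8, 2 5 10] → take 1 3 (4); add 3.
Step 3: frontier [1 4 10, 1 5 13, 2 4 4, 2 5 10, 3 6 1, 3 5 6] → take 3 6 (1); add 6.
Step 4: frontier [1 4 10, 1 5 13, 2 4 4, 2 5 10, 3 5 6, 5 6 2] → take 5 6 (2); add 5.
Step 5: frontier [1 4 10, 2 4 4] → take 2 4 (4); add 4.
The 4th edge added is 5 6.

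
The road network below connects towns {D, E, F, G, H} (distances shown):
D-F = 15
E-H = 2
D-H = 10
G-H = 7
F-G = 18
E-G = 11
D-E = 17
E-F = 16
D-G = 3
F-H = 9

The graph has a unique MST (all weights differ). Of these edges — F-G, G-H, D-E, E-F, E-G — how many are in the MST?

1

Kruskal's algorithm — process edges by increasing weight (ties by edge label):
E-H (2): add. Components now {D} {E,H} {F} {G}
D-G (3): add. Components now {D,G} {E,H} {F}
G-H (7): add. Components now {D,E,G,H} {F}
F-H (9): add. Components now {D,E,F,G,H}
MST edge set: {E-H, D-G, G-H, F-H}.
Of the listed edges, {G-H} are in the MST → 1.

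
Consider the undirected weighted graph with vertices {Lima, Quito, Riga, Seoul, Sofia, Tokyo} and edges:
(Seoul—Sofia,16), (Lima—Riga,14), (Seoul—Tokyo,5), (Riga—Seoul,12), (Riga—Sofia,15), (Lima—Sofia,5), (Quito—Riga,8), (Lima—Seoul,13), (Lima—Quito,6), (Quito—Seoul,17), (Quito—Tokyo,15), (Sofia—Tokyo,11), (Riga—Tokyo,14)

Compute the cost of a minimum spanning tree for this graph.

35

Kruskal's algorithm — process edges by increasing weight (ties by edge label):
Lima—Sofia (5): add. Components now {Quito} {Tokyo} {Riga} {Lima,Sofia} {Seoul}
Seoul—Tokyo (5): add. Components now {Quito} {Seoul,Tokyo} {Riga} {Lima,Sofia}
Lima—Quito (6): add. Components now {Lima,Quito,Sofia} {Seoul,Tokyo} {Riga}
Quito—Riga (8): add. Components now {Lima,Quito,Riga,Sofia} {Seoul,Tokyo}
Sofia—Tokyo (11): add. Components now {Lima,Quito,Riga,Seoul,Sofia,Tokyo}
MST edges: Lima—Sofia, Seoul—Tokyo, Lima—Quito, Quito—Riga, Sofia—Tokyo; total weight 5+5+6+8+11 = 35.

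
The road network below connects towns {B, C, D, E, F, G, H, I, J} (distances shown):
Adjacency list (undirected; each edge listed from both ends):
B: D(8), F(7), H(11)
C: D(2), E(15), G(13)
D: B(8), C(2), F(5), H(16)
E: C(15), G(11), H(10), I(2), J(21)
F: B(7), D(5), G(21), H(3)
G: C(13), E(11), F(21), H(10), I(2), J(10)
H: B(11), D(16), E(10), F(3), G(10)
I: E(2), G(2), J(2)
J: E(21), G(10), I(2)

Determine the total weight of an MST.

33

Prim's algorithm from I:
Step 1: cheapest edge leaving the tree is E I (2); add E.
Step 2: cheapest edge leaving the tree is G I (2); add G.
Step 3: cheapest edge leaving the tree is I J (2); add J.
Step 4: cheapest edge leaving the tree is E H (10); add H.
Step 5: cheapest edge leaving the tree is F H (3); add F.
Step 6: cheapest edge leaving the tree is D F (5); add D.
Step 7: cheapest edge leaving the tree is C D (2); add C.
Step 8: cheapest edge leaving the tree is B F (7); add B.
MST edges: E I, G I, I J, E H, F H, D F, C D, B F; total weight 2+2+2+10+3+5+2+7 = 33.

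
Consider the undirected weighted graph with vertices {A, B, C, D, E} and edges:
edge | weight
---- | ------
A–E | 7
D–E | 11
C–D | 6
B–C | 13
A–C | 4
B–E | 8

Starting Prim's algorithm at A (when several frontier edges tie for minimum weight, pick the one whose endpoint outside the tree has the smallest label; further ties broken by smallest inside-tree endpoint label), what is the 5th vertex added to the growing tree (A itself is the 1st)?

B

Grow the tree from A using Prim:
Step 1: cheapest edge leaving the tree is A–C (4); add C.
Step 2: cheapest edge leaving the tree is C–D (6); add D.
Step 3: cheapest edge leaving the tree is A–E (7); add E.
Step 4: cheapest edge leaving the tree is B–E (8); add B.
Vertex order: A, C, D, E, B. The 5th vertex is B.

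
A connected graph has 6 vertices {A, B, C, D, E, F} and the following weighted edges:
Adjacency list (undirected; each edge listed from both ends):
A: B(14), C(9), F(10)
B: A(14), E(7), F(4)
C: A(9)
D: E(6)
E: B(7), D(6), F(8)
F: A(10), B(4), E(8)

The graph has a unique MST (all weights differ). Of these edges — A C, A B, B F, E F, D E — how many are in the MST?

Kruskal's algorithm — process edges by increasing weight (ties by edge label):
B F (4): add — endpoints in different components.
D E (6): add — endpoints in different components.
B E (7): add — endpoints in different components.
E F (8): skip — E and F already connected.
A C (9): add — endpoints in different components.
A F (10): add — endpoints in different components.
MST edge set: {B F, D E, B E, A C, A F}.
Of the listed edges, {A C, B F, D E} are in the MST → 3.

3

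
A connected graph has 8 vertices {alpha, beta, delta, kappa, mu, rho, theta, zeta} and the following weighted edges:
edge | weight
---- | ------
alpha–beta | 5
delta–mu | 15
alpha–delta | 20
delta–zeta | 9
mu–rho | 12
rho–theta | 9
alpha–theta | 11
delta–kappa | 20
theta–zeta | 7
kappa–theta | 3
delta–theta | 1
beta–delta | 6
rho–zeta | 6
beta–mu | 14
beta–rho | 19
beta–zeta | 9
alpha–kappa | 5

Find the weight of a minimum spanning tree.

39

Prim's algorithm from mu:
Step 1: cheapest edge leaving the tree is mu–rho (12); add rho.
Step 2: cheapest edge leaving the tree is rho–zeta (6); add zeta.
Step 3: cheapest edge leaving the tree is theta–zeta (7); add theta.
Step 4: cheapest edge leaving the tree is delta–theta (1); add delta.
Step 5: cheapest edge leaving the tree is kappa–theta (3); add kappa.
Step 6: cheapest edge leaving the tree is alpha–kappa (5); add alpha.
Step 7: cheapest edge leaving the tree is alpha–beta (5); add beta.
MST edges: mu–rho, rho–zeta, theta–zeta, delta–theta, kappa–theta, alpha–kappa, alpha–beta; total weight 12+6+7+1+3+5+5 = 39.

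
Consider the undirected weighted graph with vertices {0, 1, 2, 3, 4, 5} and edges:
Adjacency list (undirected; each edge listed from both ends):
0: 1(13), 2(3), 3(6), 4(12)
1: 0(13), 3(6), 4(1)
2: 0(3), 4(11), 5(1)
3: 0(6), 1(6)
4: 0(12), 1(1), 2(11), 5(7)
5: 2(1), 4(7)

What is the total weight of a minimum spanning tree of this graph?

17

Prim, starting at 5.
Step 1: cheapest edge leaving the tree is 2 5 (1); add 2.
Step 2: cheapest edge leaving the tree is 0 2 (3); add 0.
Step 3: cheapest edge leaving the tree is 0 3 (6); add 3.
Step 4: cheapest edge leaving the tree is 1 3 (6); add 1.
Step 5: cheapest edge leaving the tree is 1 4 (1); add 4.
MST edges: 2 5, 0 2, 0 3, 1 3, 1 4; total weight 1+3+6+6+1 = 17.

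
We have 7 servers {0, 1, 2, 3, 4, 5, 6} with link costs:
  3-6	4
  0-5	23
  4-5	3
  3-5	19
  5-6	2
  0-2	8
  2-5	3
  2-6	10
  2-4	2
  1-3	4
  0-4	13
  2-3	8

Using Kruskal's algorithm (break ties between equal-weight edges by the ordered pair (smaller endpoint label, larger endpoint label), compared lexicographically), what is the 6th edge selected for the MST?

Sort edges by weight, then run Kruskal:
2-4 (2): add. Components now {0} {1} {2,4} {3} {5} {6}
5-6 (2): add. Components now {0} {1} {2,4} {3} {5,6}
2-5 (3): add. Components now {0} {1} {2,4,5,6} {3}
4-5 (3): skip — 4 and 5 already connected.
1-3 (4): add. Components now {0} {1,3} {2,4,5,6}
3-6 (4): add. Components now {0} {1,2,3,4,5,6}
0-2 (8): add. Components now {0,1,2,3,4,5,6}
The 6th edge added is 0-2.

0-2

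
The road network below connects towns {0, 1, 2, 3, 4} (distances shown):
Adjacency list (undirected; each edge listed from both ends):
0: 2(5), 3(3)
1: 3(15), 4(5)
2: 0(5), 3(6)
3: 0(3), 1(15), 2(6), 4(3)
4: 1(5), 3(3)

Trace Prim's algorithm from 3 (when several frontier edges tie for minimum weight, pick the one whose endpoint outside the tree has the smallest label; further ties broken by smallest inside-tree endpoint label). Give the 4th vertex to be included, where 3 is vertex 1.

1

Grow the tree from 3 using Prim:
Step 1: cheapest edge leaving the tree is 0-3 (3); add 0.
Step 2: cheapest edge leaving the tree is 3-4 (3); add 4.
Step 3: cheapest edge leaving the tree is 1-4 (5); add 1.
Step 4: cheapest edge leaving the tree is 0-2 (5); add 2.
Vertex order: 3, 0, 4, 1, 2. The 4th vertex is 1.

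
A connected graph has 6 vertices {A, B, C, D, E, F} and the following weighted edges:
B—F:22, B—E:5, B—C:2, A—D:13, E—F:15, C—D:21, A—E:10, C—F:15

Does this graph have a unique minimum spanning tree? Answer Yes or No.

No

Kruskal: consider edges lightest-first.
B—C (2): add. Components now {A} {B,C} {D} {E} {F}
B—E (5): add. Components now {A} {B,C,E} {D} {F}
A—E (10): add. Components now {A,B,C,E} {D} {F}
A—D (13): add. Components now {A,B,C,D,E} {F}
C—F (15): add. Components now {A,B,C,D,E,F}
Non-tree edge E—F has weight 15, equal to the heaviest edge on its tree cycle — swapping gives another MST of the same weight. Not unique.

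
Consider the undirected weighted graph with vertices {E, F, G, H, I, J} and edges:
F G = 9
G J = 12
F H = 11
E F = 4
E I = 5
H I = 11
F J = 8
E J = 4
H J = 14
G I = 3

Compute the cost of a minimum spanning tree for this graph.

27

Grow the tree from J using Prim:
Step 1: frontier [E J 4, F J 8, G J 12, H J 14] → take E J (4); add E.
Step 2: frontier [E F 4, E I 5, F J 8, G J 12, H J 14] → take E F (4); add F.
Step 3: frontier [E I 5, F G 9, F H 11, G J 12, H J 14] → take E I (5); add I.
Step 4: frontier [F G 9, F H 11, G I 3, H I 11, G J 12, H J 14] → take G I (3); add G.
Step 5: frontier [F H 11, H I 11, H J 14] → take F H (11); add H.
MST edges: E J, E F, E I, G I, F H; total weight 4+4+5+3+11 = 27.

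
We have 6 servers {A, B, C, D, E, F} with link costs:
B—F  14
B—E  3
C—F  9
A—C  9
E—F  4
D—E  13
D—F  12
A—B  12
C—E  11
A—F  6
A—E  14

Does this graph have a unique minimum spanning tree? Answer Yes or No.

Kruskal's algorithm — process edges by increasing weight (ties by edge label):
B—E (3): add. Components now {A} {B,E} {C} {D} {F}
E—F (4): add. Components now {A} {B,E,F} {C} {D}
A—F (6): add. Components now {A,B,E,F} {C} {D}
A—C (9): add. Components now {A,B,C,E,F} {D}
C—F (9): skip — C and F already connected.
C—E (11): skip — C and E already connected.
A—B (12): skip — A and B already connected.
D—F (12): add. Components now {A,B,C,D,E,F}
Non-tree edge C—F has weight 9, equal to the heaviest edge on its tree cycle — swapping gives another MST of the same weight. Not unique.

No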